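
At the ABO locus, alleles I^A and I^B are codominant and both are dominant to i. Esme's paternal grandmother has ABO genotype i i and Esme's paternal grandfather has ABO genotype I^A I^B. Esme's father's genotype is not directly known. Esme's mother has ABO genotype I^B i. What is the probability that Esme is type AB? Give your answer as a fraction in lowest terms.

Esme's father's ABO genotype from i i × I^A I^B: 1/2 I^A i, 1/2 I^B i.
Crossing each possibility with the mother I^B i and summing P(type AB): 1/2·1/4 + 1/2·0 = 1/8.

1/8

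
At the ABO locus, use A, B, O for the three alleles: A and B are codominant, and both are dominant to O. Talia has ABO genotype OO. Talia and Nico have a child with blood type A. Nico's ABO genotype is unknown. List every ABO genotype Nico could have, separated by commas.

AA, AB, AO

For each candidate genotype of Nico, check whether crossing it with OO can produce every observed child phenotype.
  AA → possible child types {A} ✓
  AB → possible child types {A, B} ✓
  AO → possible child types {O, A} ✓
  BB → possible child types {B} ✗
  BO → possible child types {O, B} ✗
  OO → possible child types {O} ✗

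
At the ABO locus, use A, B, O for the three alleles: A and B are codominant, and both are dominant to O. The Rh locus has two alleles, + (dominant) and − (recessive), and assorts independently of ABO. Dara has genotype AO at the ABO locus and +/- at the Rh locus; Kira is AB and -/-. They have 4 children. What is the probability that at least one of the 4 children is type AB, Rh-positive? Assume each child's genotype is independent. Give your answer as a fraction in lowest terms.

1695/4096

ABO cross AO × AB → 1/2 A, 1/4 B, 1/4 AB.
Rh cross +/- × -/- → 1/2 Rh+, 1/2 Rh-; so P(type AB, Rh-positive) = 1/4 × 1/2 = 1/8 per child.
P(none) = (7/8)^4 = 2401/4096; P(at least one) = 1 − 2401/4096 = 1695/4096.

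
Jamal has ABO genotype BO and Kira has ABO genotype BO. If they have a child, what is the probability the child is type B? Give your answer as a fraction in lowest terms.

3/4

ABO cross BO × BO → offspring phenotypes: 1/4 O, 3/4 B.
So P(type B) = 3/4.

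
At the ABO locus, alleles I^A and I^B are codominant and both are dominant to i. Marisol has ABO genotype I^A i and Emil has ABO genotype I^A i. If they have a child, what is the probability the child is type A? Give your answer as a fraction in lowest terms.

3/4

ABO cross I^A i × I^A i → offspring phenotypes: 1/4 O, 3/4 A.
So P(type A) = 3/4.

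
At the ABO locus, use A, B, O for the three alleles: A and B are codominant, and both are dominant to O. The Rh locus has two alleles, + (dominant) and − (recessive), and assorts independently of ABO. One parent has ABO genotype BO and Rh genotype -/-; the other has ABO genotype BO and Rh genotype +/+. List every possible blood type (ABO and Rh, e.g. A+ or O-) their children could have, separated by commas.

O+, B+

Gametes from BO × BO give offspring ABO genotypes BB, BO, OO, i.e. phenotypes O, B.
Rh cross -/- × +/+ → phenotypes Rh+.
Combining independently: O+, B+.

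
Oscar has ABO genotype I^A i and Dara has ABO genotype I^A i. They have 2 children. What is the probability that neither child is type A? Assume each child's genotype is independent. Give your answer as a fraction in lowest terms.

ABO cross I^A i × I^A i → 1/4 O, 3/4 A.
So P(type A) = 3/4 per child.
P(not type A) = 1/4 for one child; (1/4)^2 = 1/16.

1/16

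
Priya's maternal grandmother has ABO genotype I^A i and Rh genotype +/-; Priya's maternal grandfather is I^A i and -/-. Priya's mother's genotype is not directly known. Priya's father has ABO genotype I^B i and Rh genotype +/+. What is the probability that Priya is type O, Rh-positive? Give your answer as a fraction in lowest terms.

1/4

Priya's mother's ABO genotype from I^A i × I^A i: 1/4 I^A I^A, 1/2 I^A i, 1/4 i i.
Crossing each possibility with the father I^B i and summing P(type O): 1/4·0 + 1/2·1/4 + 1/4·1/2 = 1/4.
Similarly for Rh via the mother's Rh distribution: P(Rh+) = 1.
Independent loci: 1/4 × 1 = 1/4.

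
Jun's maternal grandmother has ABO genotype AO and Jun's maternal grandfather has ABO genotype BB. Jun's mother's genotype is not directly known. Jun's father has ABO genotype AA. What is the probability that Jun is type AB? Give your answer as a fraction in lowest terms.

Jun's mother's ABO genotype from AO × BB: 1/2 AB, 1/2 BO.
Crossing each possibility with the father AA and summing P(type AB): 1/2·1/2 + 1/2·1/2 = 1/2.

1/2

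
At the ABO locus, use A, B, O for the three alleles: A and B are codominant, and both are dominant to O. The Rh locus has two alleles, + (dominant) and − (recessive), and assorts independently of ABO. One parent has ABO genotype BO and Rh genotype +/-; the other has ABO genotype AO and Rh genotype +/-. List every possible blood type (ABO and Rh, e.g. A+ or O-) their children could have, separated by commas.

O+, O-, A+, A-, B+, B-, AB+, AB-

Gametes from BO × AO give offspring ABO genotypes AB, AO, BO, OO, i.e. phenotypes O, A, B, AB.
Rh cross +/- × +/- → phenotypes Rh+, Rh-.
Combining independently: O+, O-, A+, A-, B+, B-, AB+, AB-.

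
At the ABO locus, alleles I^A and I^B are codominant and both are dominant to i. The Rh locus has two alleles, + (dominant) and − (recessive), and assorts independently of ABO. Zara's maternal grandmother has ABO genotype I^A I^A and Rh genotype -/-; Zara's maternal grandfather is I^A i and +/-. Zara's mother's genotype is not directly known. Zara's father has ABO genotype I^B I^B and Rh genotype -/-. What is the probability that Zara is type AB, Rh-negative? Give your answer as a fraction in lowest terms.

9/16

Zara's mother's ABO genotype from I^A I^A × I^A i: 1/2 I^A I^A, 1/2 I^A i.
Crossing each possibility with the father I^B I^B and summing P(type AB): 1/2·1 + 1/2·1/2 = 3/4.
Similarly for Rh via the mother's Rh distribution: P(Rh-) = 3/4.
Independent loci: 3/4 × 3/4 = 9/16.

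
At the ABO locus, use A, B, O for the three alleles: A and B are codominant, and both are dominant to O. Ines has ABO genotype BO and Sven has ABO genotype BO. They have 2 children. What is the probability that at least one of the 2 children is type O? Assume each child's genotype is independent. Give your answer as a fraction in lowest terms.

7/16

ABO cross BO × BO → 1/4 O, 3/4 B.
So P(type O) = 1/4 per child.
P(none) = (3/4)^2 = 9/16; P(at least one) = 1 − 9/16 = 7/16.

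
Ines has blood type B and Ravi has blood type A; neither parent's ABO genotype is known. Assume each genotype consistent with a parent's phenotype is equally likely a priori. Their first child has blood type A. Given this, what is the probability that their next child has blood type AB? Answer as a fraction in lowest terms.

5/12

Possible genotypes: Ines ∈ {BB, BO}; Ravi ∈ {AA, AO}.
Weight each parental genotype pair by prior × P(type-A child):
  BO × AA: posterior weight 2/3; P(next child type AB) = 1/2.
  BO × AO: posterior weight 1/3; P(next child type AB) = 1/4.
Weighted sum = 5/12.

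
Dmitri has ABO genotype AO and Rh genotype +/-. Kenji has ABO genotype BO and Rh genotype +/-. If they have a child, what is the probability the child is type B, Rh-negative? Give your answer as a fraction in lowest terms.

ABO cross AO × BO → offspring phenotypes: 1/4 O, 1/4 A, 1/4 B, 1/4 AB.
Rh cross +/- × +/- → 3/4 Rh+, 1/4 Rh-.
Independent loci: P(type B, Rh-negative) = 1/4 × 1/4 = 1/16.

1/16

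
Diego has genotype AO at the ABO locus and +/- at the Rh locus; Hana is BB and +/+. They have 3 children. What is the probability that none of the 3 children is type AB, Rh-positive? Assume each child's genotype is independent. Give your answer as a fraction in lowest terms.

1/8

ABO cross AO × BB → 1/2 B, 1/2 AB.
Rh cross +/- × +/+ → 1 Rh+; so P(type AB, Rh-positive) = 1/2 × 1 = 1/2 per child.
P(not type AB, Rh-positive) = 1/2 for one child; (1/2)^3 = 1/8.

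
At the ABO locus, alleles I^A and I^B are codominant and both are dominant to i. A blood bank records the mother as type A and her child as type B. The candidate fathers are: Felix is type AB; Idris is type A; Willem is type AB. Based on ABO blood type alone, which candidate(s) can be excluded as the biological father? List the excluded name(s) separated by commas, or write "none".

A candidate is excluded only if no genotype consistent with his phenotype could produce a type B child with a type A mother.
Idris (type A): no genotype consistent with that phenotype can produce a type-B child with a type-A mother.

Idris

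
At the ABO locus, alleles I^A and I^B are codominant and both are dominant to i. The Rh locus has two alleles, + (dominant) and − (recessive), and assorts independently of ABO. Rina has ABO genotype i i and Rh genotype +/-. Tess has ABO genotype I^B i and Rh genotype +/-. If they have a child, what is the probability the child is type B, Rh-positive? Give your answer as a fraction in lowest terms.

3/8

ABO cross i i × I^B i → offspring phenotypes: 1/2 O, 1/2 B.
Rh cross +/- × +/- → 3/4 Rh+, 1/4 Rh-.
Independent loci: P(type B, Rh-positive) = 1/2 × 3/4 = 3/8.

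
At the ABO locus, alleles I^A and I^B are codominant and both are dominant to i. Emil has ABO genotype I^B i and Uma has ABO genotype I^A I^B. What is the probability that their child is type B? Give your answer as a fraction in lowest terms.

ABO cross I^B i × I^A I^B → offspring phenotypes: 1/4 A, 1/2 B, 1/4 AB.
So P(type B) = 1/2.

1/2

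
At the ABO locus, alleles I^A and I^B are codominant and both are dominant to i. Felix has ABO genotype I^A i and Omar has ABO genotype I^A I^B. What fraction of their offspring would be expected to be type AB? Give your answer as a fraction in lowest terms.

1/4

ABO cross I^A i × I^A I^B → offspring phenotypes: 1/2 A, 1/4 B, 1/4 AB.
So P(type AB) = 1/4.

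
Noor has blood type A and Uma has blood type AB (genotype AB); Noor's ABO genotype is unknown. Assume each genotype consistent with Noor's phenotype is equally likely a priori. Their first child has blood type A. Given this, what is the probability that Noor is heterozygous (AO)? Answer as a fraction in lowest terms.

Possible genotypes: Noor ∈ {AA, AO}; Uma ∈ {AB}.
Weight each parental genotype pair by prior × P(type-A child):
  AA × AB: posterior weight 1/2.
  AO × AB: posterior weight 1/2.
Sum the posterior weight over pairs where Noor is AO: 1/2.

1/2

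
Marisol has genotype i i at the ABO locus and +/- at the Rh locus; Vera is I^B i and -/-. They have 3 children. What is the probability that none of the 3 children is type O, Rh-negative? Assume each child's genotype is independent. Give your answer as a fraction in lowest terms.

27/64

ABO cross i i × I^B i → 1/2 O, 1/2 B.
Rh cross +/- × -/- → 1/2 Rh+, 1/2 Rh-; so P(type O, Rh-negative) = 1/2 × 1/2 = 1/4 per child.
P(not type O, Rh-negative) = 3/4 for one child; (3/4)^3 = 27/64.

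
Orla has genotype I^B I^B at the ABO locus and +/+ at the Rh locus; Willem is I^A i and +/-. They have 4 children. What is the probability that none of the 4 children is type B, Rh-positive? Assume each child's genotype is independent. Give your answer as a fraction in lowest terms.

ABO cross I^B I^B × I^A i → 1/2 B, 1/2 AB.
Rh cross +/+ × +/- → 1 Rh+; so P(type B, Rh-positive) = 1/2 × 1 = 1/2 per child.
P(not type B, Rh-positive) = 1/2 for one child; (1/2)^4 = 1/16.

1/16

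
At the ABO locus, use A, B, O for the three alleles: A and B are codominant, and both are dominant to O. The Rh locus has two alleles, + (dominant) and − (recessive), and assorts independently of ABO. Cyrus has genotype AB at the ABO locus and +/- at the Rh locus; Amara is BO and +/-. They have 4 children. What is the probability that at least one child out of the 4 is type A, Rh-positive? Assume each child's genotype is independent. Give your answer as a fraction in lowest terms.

36975/65536

ABO cross AB × BO → 1/4 A, 1/2 B, 1/4 AB.
Rh cross +/- × +/- → 3/4 Rh+, 1/4 Rh-; so P(type A, Rh-positive) = 1/4 × 3/4 = 3/16 per child.
P(none) = (13/16)^4 = 28561/65536; P(at least one) = 1 − 28561/65536 = 36975/65536.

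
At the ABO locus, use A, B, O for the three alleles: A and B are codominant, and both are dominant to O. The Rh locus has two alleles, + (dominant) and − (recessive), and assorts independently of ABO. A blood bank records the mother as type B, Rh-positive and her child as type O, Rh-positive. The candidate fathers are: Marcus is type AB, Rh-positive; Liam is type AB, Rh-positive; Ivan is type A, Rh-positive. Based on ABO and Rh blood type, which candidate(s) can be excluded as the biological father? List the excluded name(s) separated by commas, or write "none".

A candidate is excluded only if no genotype consistent with his phenotype could produce a type O, Rh-positive child with a type B, Rh-positive mother.
Marcus (type AB, Rh+): no genotype consistent with that phenotype can produce a type-O Rh+ child with a type-B mother.
Liam (type AB, Rh+): no genotype consistent with that phenotype can produce a type-O Rh+ child with a type-B mother.

Marcus, Liam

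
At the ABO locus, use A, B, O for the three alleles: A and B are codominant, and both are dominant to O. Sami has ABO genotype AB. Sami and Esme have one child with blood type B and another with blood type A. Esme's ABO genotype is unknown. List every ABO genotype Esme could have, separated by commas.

AB, AO, BO, OO

For each candidate genotype of Esme, check whether crossing it with AB can produce every observed child phenotype.
  AA → possible child types {A, AB} ✗
  AB → possible child types {A, B, AB} ✓
  AO → possible child types {A, B, AB} ✓
  BB → possible child types {B, AB} ✗
  BO → possible child types {A, B, AB} ✓
  OO → possible child types {A, B} ✓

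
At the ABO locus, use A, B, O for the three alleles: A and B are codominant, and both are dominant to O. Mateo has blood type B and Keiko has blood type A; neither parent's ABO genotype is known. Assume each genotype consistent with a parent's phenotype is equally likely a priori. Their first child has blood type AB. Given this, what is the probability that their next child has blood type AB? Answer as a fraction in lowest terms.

Possible genotypes: Mateo ∈ {BB, BO}; Keiko ∈ {AA, AO}.
Weight each parental genotype pair by prior × P(type-AB child):
  BB × AA: posterior weight 4/9; P(next child type AB) = 1.
  BB × AO: posterior weight 2/9; P(next child type AB) = 1/2.
  BO × AA: posterior weight 2/9; P(next child type AB) = 1/2.
  BO × AO: posterior weight 1/9; P(next child type AB) = 1/4.
Weighted sum = 25/36.

25/36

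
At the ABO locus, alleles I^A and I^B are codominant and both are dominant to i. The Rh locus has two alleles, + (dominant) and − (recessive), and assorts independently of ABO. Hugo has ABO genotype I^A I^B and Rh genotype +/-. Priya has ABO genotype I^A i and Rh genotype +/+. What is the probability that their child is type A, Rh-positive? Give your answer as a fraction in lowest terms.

ABO cross I^A I^B × I^A i → offspring phenotypes: 1/2 A, 1/4 B, 1/4 AB.
Rh cross +/- × +/+ → 1 Rh+.
Independent loci: P(type A, Rh-positive) = 1/2 × 1 = 1/2.

1/2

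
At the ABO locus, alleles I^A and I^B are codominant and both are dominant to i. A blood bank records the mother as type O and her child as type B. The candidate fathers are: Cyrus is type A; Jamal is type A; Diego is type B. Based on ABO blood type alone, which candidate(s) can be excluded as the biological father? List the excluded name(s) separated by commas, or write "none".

Cyrus, Jamal

A candidate is excluded only if no genotype consistent with his phenotype could produce a type B child with a type O mother.
Cyrus (type A): no genotype consistent with that phenotype can produce a type-B child with a type-O mother.
Jamal (type A): no genotype consistent with that phenotype can produce a type-B child with a type-O mother.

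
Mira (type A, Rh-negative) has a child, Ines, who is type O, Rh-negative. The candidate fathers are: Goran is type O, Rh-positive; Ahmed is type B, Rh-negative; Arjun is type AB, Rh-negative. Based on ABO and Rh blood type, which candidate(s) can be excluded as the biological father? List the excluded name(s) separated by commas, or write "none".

A candidate is excluded only if no genotype consistent with his phenotype could produce a type O, Rh-negative child with a type A, Rh-negative mother.
Arjun (type AB, Rh-): no genotype consistent with that phenotype can produce a type-O Rh- child with a type-A mother.

Arjun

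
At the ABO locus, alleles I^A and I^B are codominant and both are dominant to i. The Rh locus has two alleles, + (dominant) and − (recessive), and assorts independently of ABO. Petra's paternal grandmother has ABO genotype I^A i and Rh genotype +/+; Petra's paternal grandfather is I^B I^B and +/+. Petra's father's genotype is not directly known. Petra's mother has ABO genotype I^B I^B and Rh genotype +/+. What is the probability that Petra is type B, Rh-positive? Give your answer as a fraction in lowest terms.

3/4

Petra's father's ABO genotype from I^A i × I^B I^B: 1/2 I^A I^B, 1/2 I^B i.
Crossing each possibility with the mother I^B I^B and summing P(type B): 1/2·1/2 + 1/2·1 = 3/4.
Similarly for Rh via the father's Rh distribution: P(Rh+) = 1.
Independent loci: 3/4 × 1 = 3/4.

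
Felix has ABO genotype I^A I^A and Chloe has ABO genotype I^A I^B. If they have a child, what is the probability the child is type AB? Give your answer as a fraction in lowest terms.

ABO cross I^A I^A × I^A I^B → offspring phenotypes: 1/2 A, 1/2 AB.
So P(type AB) = 1/2.

1/2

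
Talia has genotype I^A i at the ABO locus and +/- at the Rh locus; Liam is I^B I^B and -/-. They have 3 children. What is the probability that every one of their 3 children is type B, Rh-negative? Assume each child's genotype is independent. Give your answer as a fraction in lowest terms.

ABO cross I^A i × I^B I^B → 1/2 B, 1/2 AB.
Rh cross +/- × -/- → 1/2 Rh+, 1/2 Rh-; so P(type B, Rh-negative) = 1/2 × 1/2 = 1/4 per child.
All 3 independent: (1/4)^3 = 1/64.

1/64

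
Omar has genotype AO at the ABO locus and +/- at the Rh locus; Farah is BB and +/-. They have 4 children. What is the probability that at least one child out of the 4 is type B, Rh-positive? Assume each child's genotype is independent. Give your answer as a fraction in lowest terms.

ABO cross AO × BB → 1/2 B, 1/2 AB.
Rh cross +/- × +/- → 3/4 Rh+, 1/4 Rh-; so P(type B, Rh-positive) = 1/2 × 3/4 = 3/8 per child.
P(none) = (5/8)^4 = 625/4096; P(at least one) = 1 − 625/4096 = 3471/4096.

3471/4096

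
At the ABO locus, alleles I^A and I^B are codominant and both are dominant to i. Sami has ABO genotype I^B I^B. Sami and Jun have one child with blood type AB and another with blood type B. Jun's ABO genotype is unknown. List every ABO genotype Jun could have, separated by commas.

I^A I^B, I^A i

For each candidate genotype of Jun, check whether crossing it with I^B I^B can produce every observed child phenotype.
  I^A I^A → possible child types {AB} ✗
  I^A I^B → possible child types {B, AB} ✓
  I^A i → possible child types {B, AB} ✓
  I^B I^B → possible child types {B} ✗
  I^B i → possible child types {B} ✗
  i i → possible child types {B} ✗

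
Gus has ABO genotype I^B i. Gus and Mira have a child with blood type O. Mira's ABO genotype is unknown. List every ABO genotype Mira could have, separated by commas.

I^A i, I^B i, i i

For each candidate genotype of Mira, check whether crossing it with I^B i can produce every observed child phenotype.
  I^A I^A → possible child types {A, AB} ✗
  I^A I^B → possible child types {A, B, AB} ✗
  I^A i → possible child types {O, A, B, AB} ✓
  I^B I^B → possible child types {B} ✗
  I^B i → possible child types {O, B} ✓
  i i → possible child types {O, B} ✓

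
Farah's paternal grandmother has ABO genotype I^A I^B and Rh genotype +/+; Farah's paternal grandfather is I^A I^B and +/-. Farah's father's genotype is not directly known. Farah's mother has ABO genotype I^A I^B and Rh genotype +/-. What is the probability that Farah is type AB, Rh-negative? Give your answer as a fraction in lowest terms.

Farah's father's ABO genotype from I^A I^B × I^A I^B: 1/4 I^A I^A, 1/2 I^A I^B, 1/4 I^B I^B.
Crossing each possibility with the mother I^A I^B and summing P(type AB): 1/4·1/2 + 1/2·1/2 + 1/4·1/2 = 1/2.
Similarly for Rh via the father's Rh distribution: P(Rh-) = 1/8.
Independent loci: 1/2 × 1/8 = 1/16.

1/16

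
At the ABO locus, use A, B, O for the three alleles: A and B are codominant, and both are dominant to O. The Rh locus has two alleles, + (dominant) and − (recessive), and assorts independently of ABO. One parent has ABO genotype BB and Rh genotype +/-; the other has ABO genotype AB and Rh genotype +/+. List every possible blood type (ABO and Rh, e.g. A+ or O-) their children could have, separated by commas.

B+, AB+

Gametes from BB × AB give offspring ABO genotypes AB, BB, i.e. phenotypes B, AB.
Rh cross +/- × +/+ → phenotypes Rh+.
Combining independently: B+, AB+.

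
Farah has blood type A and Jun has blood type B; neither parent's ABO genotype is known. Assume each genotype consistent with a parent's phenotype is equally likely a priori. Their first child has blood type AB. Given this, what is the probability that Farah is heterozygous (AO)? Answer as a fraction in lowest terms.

1/3

Possible genotypes: Farah ∈ {AA, AO}; Jun ∈ {BB, BO}.
Weight each parental genotype pair by prior × P(type-AB child):
  AA × BB: posterior weight 4/9.
  AA × BO: posterior weight 2/9.
  AO × BB: posterior weight 2/9.
  AO × BO: posterior weight 1/9.
Sum the posterior weight over pairs where Farah is AO: 1/3.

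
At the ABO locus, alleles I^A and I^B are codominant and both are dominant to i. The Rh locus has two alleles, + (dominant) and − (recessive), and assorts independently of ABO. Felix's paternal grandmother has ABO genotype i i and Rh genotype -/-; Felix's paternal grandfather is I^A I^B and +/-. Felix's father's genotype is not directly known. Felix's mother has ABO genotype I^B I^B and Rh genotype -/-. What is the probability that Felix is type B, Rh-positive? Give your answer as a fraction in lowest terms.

Felix's father's ABO genotype from i i × I^A I^B: 1/2 I^A i, 1/2 I^B i.
Crossing each possibility with the mother I^B I^B and summing P(type B): 1/2·1/2 + 1/2·1 = 3/4.
Similarly for Rh via the father's Rh distribution: P(Rh+) = 1/4.
Independent loci: 3/4 × 1/4 = 3/16.

3/16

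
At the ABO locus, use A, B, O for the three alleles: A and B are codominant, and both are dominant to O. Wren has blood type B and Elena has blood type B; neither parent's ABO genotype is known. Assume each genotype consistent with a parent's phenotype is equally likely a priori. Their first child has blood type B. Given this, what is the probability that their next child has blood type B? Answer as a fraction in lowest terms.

Possible genotypes: Wren ∈ {BB, BO}; Elena ∈ {BB, BO}.
Weight each parental genotype pair by prior × P(type-B child):
  BB × BB: posterior weight 4/15; P(next child type B) = 1.
  BB × BO: posterior weight 4/15; P(next child type B) = 1.
  BO × BB: posterior weight 4/15; P(next child type B) = 1.
  BO × BO: posterior weight 1/5; P(next child type B) = 3/4.
Weighted sum = 19/20.

19/20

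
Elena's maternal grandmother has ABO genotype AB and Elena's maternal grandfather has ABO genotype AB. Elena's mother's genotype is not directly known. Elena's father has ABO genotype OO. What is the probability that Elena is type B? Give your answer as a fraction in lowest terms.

Elena's mother's ABO genotype from AB × AB: 1/4 AA, 1/2 AB, 1/4 BB.
Crossing each possibility with the father OO and summing P(type B): 1/4·0 + 1/2·1/2 + 1/4·1 = 1/2.

1/2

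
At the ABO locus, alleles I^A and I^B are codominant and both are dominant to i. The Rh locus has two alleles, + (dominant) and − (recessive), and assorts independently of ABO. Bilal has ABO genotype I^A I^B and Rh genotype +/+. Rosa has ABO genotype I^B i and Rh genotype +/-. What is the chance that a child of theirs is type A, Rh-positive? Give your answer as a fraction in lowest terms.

ABO cross I^A I^B × I^B i → offspring phenotypes: 1/4 A, 1/2 B, 1/4 AB.
Rh cross +/+ × +/- → 1 Rh+.
Independent loci: P(type A, Rh-positive) = 1/4 × 1 = 1/4.

1/4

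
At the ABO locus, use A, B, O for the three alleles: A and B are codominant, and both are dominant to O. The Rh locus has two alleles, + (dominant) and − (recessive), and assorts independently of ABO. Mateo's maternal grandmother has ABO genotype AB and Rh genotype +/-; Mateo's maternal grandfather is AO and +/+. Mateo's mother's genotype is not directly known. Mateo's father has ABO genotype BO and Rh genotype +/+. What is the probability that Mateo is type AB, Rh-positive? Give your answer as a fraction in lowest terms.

Mateo's mother's ABO genotype from AB × AO: 1/4 AA, 1/4 AB, 1/4 AO, 1/4 BO.
Crossing each possibility with the father BO and summing P(type AB): 1/4·1/2 + 1/4·1/4 + 1/4·1/4 + 1/4·0 = 1/4.
Similarly for Rh via the mother's Rh distribution: P(Rh+) = 1.
Independent loci: 1/4 × 1 = 1/4.

1/4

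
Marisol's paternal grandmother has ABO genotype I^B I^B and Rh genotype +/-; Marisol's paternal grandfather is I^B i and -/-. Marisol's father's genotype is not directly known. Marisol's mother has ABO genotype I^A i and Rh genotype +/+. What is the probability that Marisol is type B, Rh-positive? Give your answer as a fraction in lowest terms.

3/8

Marisol's father's ABO genotype from I^B I^B × I^B i: 1/2 I^B I^B, 1/2 I^B i.
Crossing each possibility with the mother I^A i and summing P(type B): 1/2·1/2 + 1/2·1/4 = 3/8.
Similarly for Rh via the father's Rh distribution: P(Rh+) = 1.
Independent loci: 3/8 × 1 = 3/8.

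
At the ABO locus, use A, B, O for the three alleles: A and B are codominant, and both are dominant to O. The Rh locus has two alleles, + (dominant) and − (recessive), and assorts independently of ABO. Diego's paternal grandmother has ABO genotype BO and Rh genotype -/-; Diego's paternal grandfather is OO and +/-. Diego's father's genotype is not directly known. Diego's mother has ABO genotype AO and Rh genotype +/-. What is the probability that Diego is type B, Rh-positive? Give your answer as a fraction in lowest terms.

Diego's father's ABO genotype from BO × OO: 1/2 BO, 1/2 OO.
Crossing each possibility with the mother AO and summing P(type B): 1/2·1/4 + 1/2·0 = 1/8.
Similarly for Rh via the father's Rh distribution: P(Rh+) = 5/8.
Independent loci: 1/8 × 5/8 = 5/64.

5/64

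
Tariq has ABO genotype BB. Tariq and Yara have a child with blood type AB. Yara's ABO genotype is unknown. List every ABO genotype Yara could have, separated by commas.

AA, AB, AO

For each candidate genotype of Yara, check whether crossing it with BB can produce every observed child phenotype.
  AA → possible child types {AB} ✓
  AB → possible child types {B, AB} ✓
  AO → possible child types {B, AB} ✓
  BB → possible child types {B} ✗
  BO → possible child types {B} ✗
  OO → possible child types {B} ✗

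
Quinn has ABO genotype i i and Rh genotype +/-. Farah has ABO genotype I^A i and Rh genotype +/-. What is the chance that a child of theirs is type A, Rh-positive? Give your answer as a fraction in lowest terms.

ABO cross i i × I^A i → offspring phenotypes: 1/2 O, 1/2 A.
Rh cross +/- × +/- → 3/4 Rh+, 1/4 Rh-.
Independent loci: P(type A, Rh-positive) = 1/2 × 3/4 = 3/8.

3/8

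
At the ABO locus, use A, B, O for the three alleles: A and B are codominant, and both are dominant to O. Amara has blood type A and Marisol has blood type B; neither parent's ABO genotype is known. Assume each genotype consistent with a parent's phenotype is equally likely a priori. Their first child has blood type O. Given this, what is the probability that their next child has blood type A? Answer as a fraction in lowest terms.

Possible genotypes: Amara ∈ {AA, AO}; Marisol ∈ {BB, BO}.
Weight each parental genotype pair by prior × P(type-O child):
  AO × BO: posterior weight 1; P(next child type A) = 1/4.
Weighted sum = 1/4.

1/4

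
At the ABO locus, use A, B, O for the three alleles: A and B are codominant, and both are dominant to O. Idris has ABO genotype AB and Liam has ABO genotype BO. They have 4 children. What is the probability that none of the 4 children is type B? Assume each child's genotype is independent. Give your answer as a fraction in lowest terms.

1/16

ABO cross AB × BO → 1/4 A, 1/2 B, 1/4 AB.
So P(type B) = 1/2 per child.
P(not type B) = 1/2 for one child; (1/2)^4 = 1/16.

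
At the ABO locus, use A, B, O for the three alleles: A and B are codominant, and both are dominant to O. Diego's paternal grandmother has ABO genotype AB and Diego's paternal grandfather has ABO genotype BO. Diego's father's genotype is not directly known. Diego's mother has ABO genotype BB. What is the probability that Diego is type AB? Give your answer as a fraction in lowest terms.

Diego's father's ABO genotype from AB × BO: 1/4 AB, 1/4 AO, 1/4 BB, 1/4 BO.
Crossing each possibility with the mother BB and summing P(type AB): 1/4·1/2 + 1/4·1/2 + 1/4·0 + 1/4·0 = 1/4.

1/4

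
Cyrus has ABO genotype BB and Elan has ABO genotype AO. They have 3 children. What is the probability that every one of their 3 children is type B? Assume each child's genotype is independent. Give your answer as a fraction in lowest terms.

1/8

ABO cross BB × AO → 1/2 B, 1/2 AB.
So P(type B) = 1/2 per child.
All 3 independent: (1/2)^3 = 1/8.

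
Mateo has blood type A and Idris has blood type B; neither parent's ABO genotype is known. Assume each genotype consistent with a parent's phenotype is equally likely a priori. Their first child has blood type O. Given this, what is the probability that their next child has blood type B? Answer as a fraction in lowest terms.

1/4

Possible genotypes: Mateo ∈ {AA, AO}; Idris ∈ {BB, BO}.
Weight each parental genotype pair by prior × P(type-O child):
  AO × BO: posterior weight 1; P(next child type B) = 1/4.
Weighted sum = 1/4.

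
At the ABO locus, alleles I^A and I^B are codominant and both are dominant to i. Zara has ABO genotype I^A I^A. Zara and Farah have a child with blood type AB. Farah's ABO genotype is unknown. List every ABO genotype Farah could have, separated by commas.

I^A I^B, I^B I^B, I^B i

For each candidate genotype of Farah, check whether crossing it with I^A I^A can produce every observed child phenotype.
  I^A I^A → possible child types {A} ✗
  I^A I^B → possible child types {A, AB} ✓
  I^A i → possible child types {A} ✗
  I^B I^B → possible child types {AB} ✓
  I^B i → possible child types {A, AB} ✓
  i i → possible child types {A} ✗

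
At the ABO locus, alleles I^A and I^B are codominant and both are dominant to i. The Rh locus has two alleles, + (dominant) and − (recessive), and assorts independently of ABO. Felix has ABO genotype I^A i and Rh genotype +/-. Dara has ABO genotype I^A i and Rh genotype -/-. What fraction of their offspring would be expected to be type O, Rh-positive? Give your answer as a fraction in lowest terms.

ABO cross I^A i × I^A i → offspring phenotypes: 1/4 O, 3/4 A.
Rh cross +/- × -/- → 1/2 Rh+, 1/2 Rh-.
Independent loci: P(type O, Rh-positive) = 1/4 × 1/2 = 1/8.

1/8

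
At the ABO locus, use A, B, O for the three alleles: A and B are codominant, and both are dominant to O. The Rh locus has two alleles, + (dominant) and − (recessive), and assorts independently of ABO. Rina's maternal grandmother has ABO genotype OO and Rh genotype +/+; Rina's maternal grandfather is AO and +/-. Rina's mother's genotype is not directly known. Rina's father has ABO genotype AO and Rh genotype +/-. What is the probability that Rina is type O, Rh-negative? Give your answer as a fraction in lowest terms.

Rina's mother's ABO genotype from OO × AO: 1/2 AO, 1/2 OO.
Crossing each possibility with the father AO and summing P(type O): 1/2·1/4 + 1/2·1/2 = 3/8.
Similarly for Rh via the mother's Rh distribution: P(Rh-) = 1/8.
Independent loci: 3/8 × 1/8 = 3/64.

3/64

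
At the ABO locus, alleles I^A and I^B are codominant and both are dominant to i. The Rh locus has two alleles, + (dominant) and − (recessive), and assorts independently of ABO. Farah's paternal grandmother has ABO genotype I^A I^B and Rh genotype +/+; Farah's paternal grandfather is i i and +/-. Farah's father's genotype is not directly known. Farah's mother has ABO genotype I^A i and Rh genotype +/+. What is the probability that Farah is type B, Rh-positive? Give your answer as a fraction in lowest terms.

1/8

Farah's father's ABO genotype from I^A I^B × i i: 1/2 I^A i, 1/2 I^B i.
Crossing each possibility with the mother I^A i and summing P(type B): 1/2·0 + 1/2·1/4 = 1/8.
Similarly for Rh via the father's Rh distribution: P(Rh+) = 1.
Independent loci: 1/8 × 1 = 1/8.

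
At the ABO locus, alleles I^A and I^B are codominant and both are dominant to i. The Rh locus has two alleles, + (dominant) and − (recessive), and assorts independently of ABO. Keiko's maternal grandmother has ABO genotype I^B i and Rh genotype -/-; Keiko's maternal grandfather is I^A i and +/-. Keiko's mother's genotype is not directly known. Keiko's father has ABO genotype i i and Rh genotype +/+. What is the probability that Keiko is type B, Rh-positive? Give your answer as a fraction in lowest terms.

1/4

Keiko's mother's ABO genotype from I^B i × I^A i: 1/4 I^A I^B, 1/4 I^A i, 1/4 I^B i, 1/4 i i.
Crossing each possibility with the father i i and summing P(type B): 1/4·1/2 + 1/4·0 + 1/4·1/2 + 1/4·0 = 1/4.
Similarly for Rh via the mother's Rh distribution: P(Rh+) = 1.
Independent loci: 1/4 × 1 = 1/4.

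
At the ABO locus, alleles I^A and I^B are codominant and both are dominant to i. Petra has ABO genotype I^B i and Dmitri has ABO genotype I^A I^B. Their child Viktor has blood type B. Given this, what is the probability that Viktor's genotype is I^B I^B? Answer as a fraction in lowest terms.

1/2

Cross I^B i × I^A I^B → 1/4 I^A I^B, 1/4 I^A i, 1/4 I^B I^B, 1/4 I^B i.
Type-B genotypes among offspring: I^B I^B (1/4), I^B i (1/4); total 1/2.
P(I^B I^B | type B) = (1/4) / (1/2) = 1/2.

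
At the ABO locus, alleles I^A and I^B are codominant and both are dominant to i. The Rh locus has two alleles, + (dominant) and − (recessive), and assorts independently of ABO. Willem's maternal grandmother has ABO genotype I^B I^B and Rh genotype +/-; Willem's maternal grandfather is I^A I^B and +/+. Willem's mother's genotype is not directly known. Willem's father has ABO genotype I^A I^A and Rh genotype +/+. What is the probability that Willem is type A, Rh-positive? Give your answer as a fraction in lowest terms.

1/4

Willem's mother's ABO genotype from I^B I^B × I^A I^B: 1/2 I^A I^B, 1/2 I^B I^B.
Crossing each possibility with the father I^A I^A and summing P(type A): 1/2·1/2 + 1/2·0 = 1/4.
Similarly for Rh via the mother's Rh distribution: P(Rh+) = 1.
Independent loci: 1/4 × 1 = 1/4.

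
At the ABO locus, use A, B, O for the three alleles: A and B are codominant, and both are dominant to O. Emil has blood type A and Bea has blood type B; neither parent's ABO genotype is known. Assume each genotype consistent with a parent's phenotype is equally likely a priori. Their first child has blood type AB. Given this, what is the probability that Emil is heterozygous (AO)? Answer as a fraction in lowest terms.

1/3

Possible genotypes: Emil ∈ {AA, AO}; Bea ∈ {BB, BO}.
Weight each parental genotype pair by prior × P(type-AB child):
  AA × BB: posterior weight 4/9.
  AA × BO: posterior weight 2/9.
  AO × BB: posterior weight 2/9.
  AO × BO: posterior weight 1/9.
Sum the posterior weight over pairs where Emil is AO: 1/3.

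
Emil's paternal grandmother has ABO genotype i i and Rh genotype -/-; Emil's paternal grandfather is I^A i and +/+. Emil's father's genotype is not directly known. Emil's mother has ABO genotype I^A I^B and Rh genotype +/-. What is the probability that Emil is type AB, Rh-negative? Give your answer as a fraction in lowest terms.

Emil's father's ABO genotype from i i × I^A i: 1/2 I^A i, 1/2 i i.
Crossing each possibility with the mother I^A I^B and summing P(type AB): 1/2·1/4 + 1/2·0 = 1/8.
Similarly for Rh via the father's Rh distribution: P(Rh-) = 1/4.
Independent loci: 1/8 × 1/4 = 1/32.

1/32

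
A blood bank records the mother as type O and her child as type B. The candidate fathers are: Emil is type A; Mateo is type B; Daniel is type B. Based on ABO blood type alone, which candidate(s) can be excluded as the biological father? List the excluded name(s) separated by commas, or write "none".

Emil

A candidate is excluded only if no genotype consistent with his phenotype could produce a type B child with a type O mother.
Emil (type A): no genotype consistent with that phenotype can produce a type-B child with a type-O mother.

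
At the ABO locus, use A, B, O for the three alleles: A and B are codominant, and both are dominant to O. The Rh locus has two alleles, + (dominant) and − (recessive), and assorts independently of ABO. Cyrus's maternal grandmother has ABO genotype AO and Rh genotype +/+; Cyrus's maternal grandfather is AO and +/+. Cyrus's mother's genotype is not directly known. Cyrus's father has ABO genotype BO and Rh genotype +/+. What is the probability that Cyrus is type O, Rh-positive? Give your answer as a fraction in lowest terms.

1/4

Cyrus's mother's ABO genotype from AO × AO: 1/4 AA, 1/2 AO, 1/4 OO.
Crossing each possibility with the father BO and summing P(type O): 1/4·0 + 1/2·1/4 + 1/4·1/2 = 1/4.
Similarly for Rh via the mother's Rh distribution: P(Rh+) = 1.
Independent loci: 1/4 × 1 = 1/4.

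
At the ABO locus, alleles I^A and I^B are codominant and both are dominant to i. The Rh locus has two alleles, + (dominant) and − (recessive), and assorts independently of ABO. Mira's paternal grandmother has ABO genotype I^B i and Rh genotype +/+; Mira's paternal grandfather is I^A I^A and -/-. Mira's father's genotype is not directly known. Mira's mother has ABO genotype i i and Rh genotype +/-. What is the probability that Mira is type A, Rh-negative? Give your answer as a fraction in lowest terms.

Mira's father's ABO genotype from I^B i × I^A I^A: 1/2 I^A I^B, 1/2 I^A i.
Crossing each possibility with the mother i i and summing P(type A): 1/2·1/2 + 1/2·1/2 = 1/2.
Similarly for Rh via the father's Rh distribution: P(Rh-) = 1/4.
Independent loci: 1/2 × 1/4 = 1/8.

1/8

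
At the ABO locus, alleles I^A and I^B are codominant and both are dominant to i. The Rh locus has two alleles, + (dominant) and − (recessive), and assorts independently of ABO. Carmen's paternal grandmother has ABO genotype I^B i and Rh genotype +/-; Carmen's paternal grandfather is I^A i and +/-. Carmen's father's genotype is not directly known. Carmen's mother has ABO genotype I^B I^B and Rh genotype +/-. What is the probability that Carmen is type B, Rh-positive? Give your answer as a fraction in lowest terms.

9/16

Carmen's father's ABO genotype from I^B i × I^A i: 1/4 I^A I^B, 1/4 I^A i, 1/4 I^B i, 1/4 i i.
Crossing each possibility with the mother I^B I^B and summing P(type B): 1/4·1/2 + 1/4·1/2 + 1/4·1 + 1/4·1 = 3/4.
Similarly for Rh via the father's Rh distribution: P(Rh+) = 3/4.
Independent loci: 3/4 × 3/4 = 9/16.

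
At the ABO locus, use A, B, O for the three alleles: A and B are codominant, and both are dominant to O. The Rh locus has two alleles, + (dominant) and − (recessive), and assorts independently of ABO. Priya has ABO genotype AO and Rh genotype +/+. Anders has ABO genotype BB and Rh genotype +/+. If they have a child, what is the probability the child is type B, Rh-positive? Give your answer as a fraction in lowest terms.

ABO cross AO × BB → offspring phenotypes: 1/2 B, 1/2 AB.
Rh cross +/+ × +/+ → 1 Rh+.
Independent loci: P(type B, Rh-positive) = 1/2 × 1 = 1/2.

1/2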